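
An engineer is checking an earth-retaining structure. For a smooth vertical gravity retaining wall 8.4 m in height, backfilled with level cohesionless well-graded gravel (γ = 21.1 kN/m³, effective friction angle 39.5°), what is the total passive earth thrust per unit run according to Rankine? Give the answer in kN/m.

3350 kN/m

K_p = tan²(45° + φ/2) = 4.496.
P_p = ½ K_p γ H² = 0.5 × 4.496 × 21.1 × 8.4² = 3347 kN/m.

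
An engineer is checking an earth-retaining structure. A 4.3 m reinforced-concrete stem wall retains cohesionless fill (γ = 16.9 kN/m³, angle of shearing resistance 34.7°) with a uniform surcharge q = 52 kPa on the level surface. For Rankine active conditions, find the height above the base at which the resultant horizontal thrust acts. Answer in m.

K_a = 0.2745.
Triangular part P₁ = ½K_aγH² = 42.88 at H/3 = 1.433 m; rectangular part P₂ = K_a q H = 61.37 at H/2 = 2.150 m.
ȳ = (P₁·1.433 + P₂·2.150)/(P₁+P₂) = 1.855 m.

1.86 m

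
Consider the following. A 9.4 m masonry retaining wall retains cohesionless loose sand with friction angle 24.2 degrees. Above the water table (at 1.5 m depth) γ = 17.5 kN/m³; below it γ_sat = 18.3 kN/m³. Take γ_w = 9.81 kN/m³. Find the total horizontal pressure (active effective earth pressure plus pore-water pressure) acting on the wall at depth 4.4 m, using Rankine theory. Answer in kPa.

K_a = (1 − sin φ)/(1 + sin φ) = 0.4185.
γ' = 18.3 − 9.81 = 8.490 kN/m³.
Effective vertical stress at 4.4 m: σ'_v = 17.5×1.5 + 8.490×2.90 = 50.87 kPa.
σ'_h = K_a σ'_v = 0.4185 × 50.87 = 21.29 kPa; u = γ_w × 2.90 = 28.45 kPa.
Total σ_h = 21.29 + 28.45 = 49.74 kPa.

49.7 kPa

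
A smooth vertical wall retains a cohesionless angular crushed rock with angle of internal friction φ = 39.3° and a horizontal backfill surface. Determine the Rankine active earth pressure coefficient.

0.224

K_a = tan²(45° − φ/2) = tan²(25.35°) = 0.2245.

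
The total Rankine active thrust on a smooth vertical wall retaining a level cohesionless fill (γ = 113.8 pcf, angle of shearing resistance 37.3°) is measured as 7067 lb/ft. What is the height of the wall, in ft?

K_a = 0.2453. P_a = ½ K_a γ H² ⇒ H = √(2P_a/(K_a γ)).
H = √(2×7067/(0.2453×113.8)) = 22.50 ft.

22.5 ft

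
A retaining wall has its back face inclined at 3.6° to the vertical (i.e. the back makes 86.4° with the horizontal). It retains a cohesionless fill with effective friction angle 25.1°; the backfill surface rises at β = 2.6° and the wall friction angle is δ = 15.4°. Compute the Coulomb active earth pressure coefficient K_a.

0.402

K_a = sin²(α+φ) / [sin²α · sin(α−δ) · (1 + √{sin(φ+δ)sin(φ−β) / (sin(α−δ)sin(α+β))})²].
With α = 86.4°, φ = 25.1°, δ = 15.4°, β = 2.6°: K_a = 0.4017.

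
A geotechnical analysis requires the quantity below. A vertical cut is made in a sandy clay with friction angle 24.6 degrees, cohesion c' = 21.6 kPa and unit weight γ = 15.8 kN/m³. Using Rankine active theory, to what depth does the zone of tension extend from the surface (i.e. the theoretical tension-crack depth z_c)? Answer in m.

4.26 m

K_a = tan²(45° − 24.6°/2) = 0.4121; √K_a = 0.6420.
The active pressure is zero where K_a γ z = 2c√K_a, so z_c = 2c/(γ√K_a) = 2×21.6/(15.8×0.6420) = 4.259 m.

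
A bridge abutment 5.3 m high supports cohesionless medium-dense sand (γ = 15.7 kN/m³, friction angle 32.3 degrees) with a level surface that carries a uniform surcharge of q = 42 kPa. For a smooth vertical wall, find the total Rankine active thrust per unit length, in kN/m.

134 kN/m

K_a = tan²(45° − φ/2) = 0.3035.
Soil triangle: ½ K_a γ H² = 0.5×0.3035×15.7×5.3² = 66.92 kN/m.
Surcharge rectangle: K_a q H = 0.3035×42×5.3 = 67.55 kN/m.
Total = 66.92 + 67.55 = 134.5 kN/m.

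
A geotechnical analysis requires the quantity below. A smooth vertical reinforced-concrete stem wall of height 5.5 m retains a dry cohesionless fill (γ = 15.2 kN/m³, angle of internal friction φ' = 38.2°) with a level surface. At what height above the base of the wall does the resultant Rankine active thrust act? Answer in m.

K_a = 0.2358.
The pressure distribution is triangular, so the resultant acts at H/3 above the base = 5.5/3 = 1.833 m.

1.83 m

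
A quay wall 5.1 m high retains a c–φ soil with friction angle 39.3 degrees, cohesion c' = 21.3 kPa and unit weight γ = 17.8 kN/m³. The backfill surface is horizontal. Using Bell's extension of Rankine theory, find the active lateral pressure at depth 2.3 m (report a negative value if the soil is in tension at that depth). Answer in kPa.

K_a = (1 − sin φ)/(1 + sin φ) = 0.2245.
σ_a = K_a γ z − 2c√K_a = 0.2245×17.8×2.3 − 2×21.3×0.4738 = -10.99 kPa.

-11.0 kPa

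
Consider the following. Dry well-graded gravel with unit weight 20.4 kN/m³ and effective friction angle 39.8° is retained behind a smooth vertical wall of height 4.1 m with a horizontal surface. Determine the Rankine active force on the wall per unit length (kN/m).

37.6 kN/m

K_a = tan²(45° − φ/2) = 0.2194.
P_a = ½ K_a γ H² = 0.5 × 0.2194 × 20.4 × 4.1² = 37.62 kN/m.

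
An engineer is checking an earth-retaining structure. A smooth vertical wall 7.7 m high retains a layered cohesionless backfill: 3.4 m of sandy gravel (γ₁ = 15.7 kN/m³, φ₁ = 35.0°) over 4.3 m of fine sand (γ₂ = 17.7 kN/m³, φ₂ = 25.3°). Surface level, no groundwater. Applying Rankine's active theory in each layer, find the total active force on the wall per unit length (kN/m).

182 kN/m

K_a1 = tan²(45°−35.0°/2) = 0.2710; K_a2 = tan²(45°−25.3°/2) = 0.4012.
Layer 1: σ at base = K_a1 γ₁ h₁ = 14.47 kPa; P₁ = ½×14.47×3.4 = 24.59.
Layer 2: σ_v at top = γ₁h₁ = 53.38; σ_h top = K_a2×53.38 = 21.42; σ_h base = K_a2×(53.38+17.7×4.3) = 51.95.
P₂ = ½(21.42+51.95)×4.3 = 157.7. Total P_a = 24.59+157.7 = 182.3 kN/m.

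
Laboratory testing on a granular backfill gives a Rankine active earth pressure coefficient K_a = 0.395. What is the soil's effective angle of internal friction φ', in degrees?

25.7°

K_a = tan²(45° − φ/2) ⇒ 45° − φ/2 = arctan(√0.395) = 32.15°.
φ = 2(45° − 32.15°) = 25.70°.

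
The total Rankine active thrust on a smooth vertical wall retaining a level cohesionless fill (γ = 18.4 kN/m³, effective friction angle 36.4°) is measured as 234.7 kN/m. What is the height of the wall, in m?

K_a = 0.2552. P_a = ½ K_a γ H² ⇒ H = √(2P_a/(K_a γ)).
H = √(2×234.7/(0.2552×18.4)) = 9.999 m.

10.00 m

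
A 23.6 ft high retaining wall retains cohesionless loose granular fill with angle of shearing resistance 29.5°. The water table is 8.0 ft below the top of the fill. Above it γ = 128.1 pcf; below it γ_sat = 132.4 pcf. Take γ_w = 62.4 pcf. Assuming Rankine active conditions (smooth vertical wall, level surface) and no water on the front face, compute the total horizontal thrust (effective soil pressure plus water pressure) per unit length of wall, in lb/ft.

K_a = tan²(45° − φ/2) = 0.3401.
γ' = 132.4 − 62.4 = 70.00 pcf. Depth below WT = 15.6 ft.
σ'_h at WT = K_a γ d_w = 348.5 psf; at base = 348.5 + K_a γ' × 15.6 = 719.9 psf.
P₁ (0–8.0 ft) = ½×348.5×8.0 = 1394. P₂ (8.0–23.6 ft) = ½(348.5+719.9)×15.6 = 8334.
P_w = ½ γ_w h₂² = 0.5×62.4×15.6² = 7593. Total = 1394+8334+7593 = 17320 lb/ft.

17300 lb/ft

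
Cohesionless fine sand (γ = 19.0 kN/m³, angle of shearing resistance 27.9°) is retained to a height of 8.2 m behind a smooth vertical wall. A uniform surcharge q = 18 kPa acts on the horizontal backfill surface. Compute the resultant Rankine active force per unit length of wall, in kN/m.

285 kN/m

K_a = tan²(45° − φ/2) = 0.3625.
Soil triangle: ½ K_a γ H² = 0.5×0.3625×19.0×8.2² = 231.5 kN/m.
Surcharge rectangle: K_a q H = 0.3625×18×8.2 = 53.50 kN/m.
Total = 231.5 + 53.50 = 285.0 kN/m.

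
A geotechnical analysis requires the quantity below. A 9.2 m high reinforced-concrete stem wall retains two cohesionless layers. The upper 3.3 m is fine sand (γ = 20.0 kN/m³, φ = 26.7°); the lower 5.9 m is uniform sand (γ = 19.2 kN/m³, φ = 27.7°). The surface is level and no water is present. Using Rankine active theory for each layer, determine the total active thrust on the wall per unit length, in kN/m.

306 kN/m

K_a1 = tan²(45°−26.7°/2) = 0.3800; K_a2 = tan²(45°−27.7°/2) = 0.3653.
Layer 1: σ at base = K_a1 γ₁ h₁ = 25.08 kPa; P₁ = ½×25.08×3.3 = 41.38.
Layer 2: σ_v at top = γ₁h₁ = 66.00; σ_h top = K_a2×66.00 = 24.11; σ_h base = K_a2×(66.00+19.2×5.9) = 65.50.
P₂ = ½(24.11+65.50)×5.9 = 264.3. Total P_a = 41.38+264.3 = 305.7 kN/m.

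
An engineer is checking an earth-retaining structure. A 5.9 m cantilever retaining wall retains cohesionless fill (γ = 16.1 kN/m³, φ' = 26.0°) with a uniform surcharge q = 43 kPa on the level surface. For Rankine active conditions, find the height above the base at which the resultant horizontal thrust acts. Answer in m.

2.43 m

K_a = 0.3905.
Triangular part P₁ = ½K_aγH² = 109.4 at H/3 = 1.967 m; rectangular part P₂ = K_a q H = 99.06 at H/2 = 2.950 m.
ȳ = (P₁·1.967 + P₂·2.950)/(P₁+P₂) = 2.434 m.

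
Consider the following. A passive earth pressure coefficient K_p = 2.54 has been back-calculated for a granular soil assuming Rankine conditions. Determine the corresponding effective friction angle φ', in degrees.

K_p = (1+sin φ)/(1−sin φ) ⇒ sin φ = (K_p − 1)/(K_p + 1) = 0.4350.
φ = arcsin(0.4350) = 25.79°.

25.8°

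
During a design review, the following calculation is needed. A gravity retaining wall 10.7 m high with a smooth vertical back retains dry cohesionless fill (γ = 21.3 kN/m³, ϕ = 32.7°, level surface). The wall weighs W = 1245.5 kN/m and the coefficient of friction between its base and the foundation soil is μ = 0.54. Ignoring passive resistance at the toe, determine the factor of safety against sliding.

K_a = tan²(45° − 32.7°/2) = 0.2985.
P_a = ½K_aγH² = 0.5×0.2985×21.3×10.7² = 364.0 kN/m, acting at H/3 = 3.567 m above the base.
FS_sliding = μW / P_a = 0.54×1245.5 / 364.0 = 1.848.

1.85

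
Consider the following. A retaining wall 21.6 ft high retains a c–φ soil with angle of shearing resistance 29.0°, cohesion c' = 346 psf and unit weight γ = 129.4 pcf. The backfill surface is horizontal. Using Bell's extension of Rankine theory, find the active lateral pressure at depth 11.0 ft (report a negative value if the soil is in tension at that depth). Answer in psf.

86.3 psf

K_a = (1 − sin φ)/(1 + sin φ) = 0.3470.
σ_a = K_a γ z − 2c√K_a = 0.3470×129.4×11.0 − 2×346×0.5890 = 86.26 psf.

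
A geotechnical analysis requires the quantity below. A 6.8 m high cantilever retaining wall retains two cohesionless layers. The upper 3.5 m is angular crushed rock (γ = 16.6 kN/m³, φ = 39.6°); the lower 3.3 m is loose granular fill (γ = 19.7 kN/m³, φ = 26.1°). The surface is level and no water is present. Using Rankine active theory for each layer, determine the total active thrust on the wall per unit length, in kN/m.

K_a1 = tan²(45°−39.6°/2) = 0.2214; K_a2 = tan²(45°−26.1°/2) = 0.3889.
Layer 1: σ at base = K_a1 γ₁ h₁ = 12.87 kPa; P₁ = ½×12.87×3.5 = 22.51.
Layer 2: σ_v at top = γ₁h₁ = 58.10; σ_h top = K_a2×58.10 = 22.60; σ_h base = K_a2×(58.10+19.7×3.3) = 47.88.
P₂ = ½(22.60+47.88)×3.3 = 116.3. Total P_a = 22.51+116.3 = 138.8 kN/m.

139 kN/m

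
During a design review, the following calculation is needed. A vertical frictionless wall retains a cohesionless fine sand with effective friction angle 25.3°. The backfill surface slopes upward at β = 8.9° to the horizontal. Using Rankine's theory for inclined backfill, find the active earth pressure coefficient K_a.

0.420

K_a = cos β · (cos β − √(cos²β − cos²φ)) / (cos β + √(cos²β − cos²φ)).
cos β = 0.9880, cos φ = 0.9041, √(cos²β − cos²φ) = 0.3984.
K_a = 0.9880 × (0.9880 − 0.3984)/(0.9880 + 0.3984) = 0.4202.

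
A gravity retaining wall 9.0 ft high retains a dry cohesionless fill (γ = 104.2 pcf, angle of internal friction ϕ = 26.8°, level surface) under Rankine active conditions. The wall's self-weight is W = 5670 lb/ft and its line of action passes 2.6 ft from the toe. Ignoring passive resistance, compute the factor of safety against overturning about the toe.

K_a = tan²(45° − 26.8°/2) = 0.3785.
P_a = ½K_aγH² = 0.5×0.3785×104.2×9.0² = 1597 lb/ft, acting at H/3 = 3.000 ft above the base.
Overturning moment M_o = P_a × H/3 = 1597 × 3.000 = 4792.
Resisting moment M_r = W × 2.6 = 5670 × 2.6 = 14740.
FS_overturning = M_r/M_o = 14740/4792 = 3.077.

3.08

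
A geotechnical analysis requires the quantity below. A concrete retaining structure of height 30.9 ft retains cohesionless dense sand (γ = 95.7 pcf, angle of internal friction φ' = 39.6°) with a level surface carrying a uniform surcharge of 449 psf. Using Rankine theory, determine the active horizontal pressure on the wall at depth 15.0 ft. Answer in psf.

K_a = (1 − sin φ)/(1 + sin φ) = 0.2214.
σ_v = γz + q = 95.7 × 15.0 + 449 = 1884 psf.
σ_h = K_a σ_v = 0.2214 × 1884 = 417.3 psf.

417 psf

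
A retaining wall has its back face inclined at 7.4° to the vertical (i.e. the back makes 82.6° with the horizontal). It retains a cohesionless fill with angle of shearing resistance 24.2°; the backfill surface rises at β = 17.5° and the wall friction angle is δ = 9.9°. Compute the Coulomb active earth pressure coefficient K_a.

0.611

K_a = sin²(α+φ) / [sin²α · sin(α−δ) · (1 + √{sin(φ+δ)sin(φ−β) / (sin(α−δ)sin(α+β))})²].
With α = 82.6°, φ = 24.2°, δ = 9.9°, β = 17.5°: K_a = 0.6111.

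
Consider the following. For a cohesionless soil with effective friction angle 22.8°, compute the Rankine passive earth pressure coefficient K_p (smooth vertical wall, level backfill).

2.27

K_p = (1 + sin φ)/(1 − sin φ) = tan²(45° + 22.8°/2) = 2.265.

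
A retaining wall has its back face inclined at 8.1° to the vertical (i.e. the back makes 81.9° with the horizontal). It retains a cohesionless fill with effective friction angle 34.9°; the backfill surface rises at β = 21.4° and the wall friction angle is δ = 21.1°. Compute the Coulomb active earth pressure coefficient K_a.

K_a = sin²(α+φ) / [sin²α · sin(α−δ) · (1 + √{sin(φ+δ)sin(φ−β) / (sin(α−δ)sin(α+β))})²].
With α = 81.9°, φ = 34.9°, δ = 21.1°, β = 21.4°: K_a = 0.4267.

0.427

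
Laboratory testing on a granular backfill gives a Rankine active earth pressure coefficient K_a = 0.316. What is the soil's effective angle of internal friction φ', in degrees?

31.3°

K_a = tan²(45° − φ/2) ⇒ 45° − φ/2 = arctan(√0.316) = 29.34°.
φ = 2(45° − 29.34°) = 31.32°.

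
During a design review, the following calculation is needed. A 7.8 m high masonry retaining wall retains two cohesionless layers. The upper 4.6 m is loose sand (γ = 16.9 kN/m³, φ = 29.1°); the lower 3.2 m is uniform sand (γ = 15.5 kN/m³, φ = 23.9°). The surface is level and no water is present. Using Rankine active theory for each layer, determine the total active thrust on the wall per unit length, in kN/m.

201 kN/m

K_a1 = tan²(45°−29.1°/2) = 0.3456; K_a2 = tan²(45°−23.9°/2) = 0.4233.
Layer 1: σ at base = K_a1 γ₁ h₁ = 26.87 kPa; P₁ = ½×26.87×4.6 = 61.79.
Layer 2: σ_v at top = γ₁h₁ = 77.74; σ_h top = K_a2×77.74 = 32.91; σ_h base = K_a2×(77.74+15.5×3.2) = 53.91.
P₂ = ½(32.91+53.91)×3.2 = 138.9. Total P_a = 61.79+138.9 = 200.7 kN/m.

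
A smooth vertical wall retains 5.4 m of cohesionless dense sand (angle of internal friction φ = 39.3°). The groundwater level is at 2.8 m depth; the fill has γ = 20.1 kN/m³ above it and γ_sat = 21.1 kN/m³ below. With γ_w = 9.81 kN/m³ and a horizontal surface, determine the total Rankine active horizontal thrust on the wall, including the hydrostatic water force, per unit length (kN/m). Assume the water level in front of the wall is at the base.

92.3 kN/m

K_a = tan²(45° − φ/2) = 0.2245.
γ' = 21.1 − 9.81 = 11.29 kN/m³. Depth below WT = 2.6 m.
σ'_h at WT = K_a γ d_w = 12.63 kPa; at base = 12.63 + K_a γ' × 2.6 = 19.22 kPa.
P₁ (0–2.8 m) = ½×12.63×2.8 = 17.69. P₂ (2.8–5.4 m) = ½(12.63+19.22)×2.6 = 41.41.
P_w = ½ γ_w h₂² = 0.5×9.81×2.6² = 33.16. Total = 17.69+41.41+33.16 = 92.25 kN/m.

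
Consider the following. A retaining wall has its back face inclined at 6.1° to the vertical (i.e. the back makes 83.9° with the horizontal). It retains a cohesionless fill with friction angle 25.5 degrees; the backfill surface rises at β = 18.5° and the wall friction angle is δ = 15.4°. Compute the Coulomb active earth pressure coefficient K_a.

K_a = sin²(α+φ) / [sin²α · sin(α−δ) · (1 + √{sin(φ+δ)sin(φ−β) / (sin(α−δ)sin(α+β))})²].
With α = 83.9°, φ = 25.5°, δ = 15.4°, β = 18.5°: K_a = 0.5755.

0.576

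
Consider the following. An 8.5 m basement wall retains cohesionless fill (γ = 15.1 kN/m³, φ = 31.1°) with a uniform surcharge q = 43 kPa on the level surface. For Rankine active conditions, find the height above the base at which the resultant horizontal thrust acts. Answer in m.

K_a = 0.3188.
Triangular part P₁ = ½K_aγH² = 173.9 at H/3 = 2.833 m; rectangular part P₂ = K_a q H = 116.5 at H/2 = 4.250 m.
ȳ = (P₁·2.833 + P₂·4.250)/(P₁+P₂) = 3.402 m.

3.40 m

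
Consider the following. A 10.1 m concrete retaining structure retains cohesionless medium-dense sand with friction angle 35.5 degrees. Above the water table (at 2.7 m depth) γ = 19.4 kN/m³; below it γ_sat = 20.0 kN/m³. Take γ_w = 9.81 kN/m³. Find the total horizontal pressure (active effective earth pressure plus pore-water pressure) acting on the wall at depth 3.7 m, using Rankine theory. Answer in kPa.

K_a = (1 − sin φ)/(1 + sin φ) = 0.2653.
γ' = 20.0 − 9.81 = 10.19 kN/m³.
Effective vertical stress at 3.7 m: σ'_v = 19.4×2.7 + 10.19×1.00 = 62.57 kPa.
σ'_h = K_a σ'_v = 0.2653 × 62.57 = 16.60 kPa; u = γ_w × 1.00 = 9.810 kPa.
Total σ_h = 16.60 + 9.810 = 26.41 kPa.

26.4 kPa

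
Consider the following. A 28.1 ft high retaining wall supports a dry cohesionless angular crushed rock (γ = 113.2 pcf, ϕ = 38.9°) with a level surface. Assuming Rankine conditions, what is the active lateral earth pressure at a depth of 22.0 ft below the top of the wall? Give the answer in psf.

569 psf

K_a = (1 − sin φ)/(1 + sin φ) = 0.2285.
σ_h = K_a γ z = 0.2285 × 113.2 × 22.0 = 569.1 psf.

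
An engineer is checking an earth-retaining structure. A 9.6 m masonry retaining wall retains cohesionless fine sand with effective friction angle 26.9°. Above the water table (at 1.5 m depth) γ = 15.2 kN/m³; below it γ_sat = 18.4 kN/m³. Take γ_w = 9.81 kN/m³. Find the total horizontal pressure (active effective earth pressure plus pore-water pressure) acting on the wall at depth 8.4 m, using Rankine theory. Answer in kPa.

98.6 kPa

K_a = (1 − sin φ)/(1 + sin φ) = 0.3770.
γ' = 18.4 − 9.81 = 8.590 kN/m³.
Effective vertical stress at 8.4 m: σ'_v = 15.2×1.5 + 8.590×6.90 = 82.07 kPa.
σ'_h = K_a σ'_v = 0.3770 × 82.07 = 30.94 kPa; u = γ_w × 6.90 = 67.69 kPa.
Total σ_h = 30.94 + 67.69 = 98.63 kPa.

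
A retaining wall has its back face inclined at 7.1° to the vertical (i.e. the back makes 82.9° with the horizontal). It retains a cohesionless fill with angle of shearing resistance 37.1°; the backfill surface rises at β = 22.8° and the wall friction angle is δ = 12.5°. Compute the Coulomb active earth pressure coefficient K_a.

0.382

K_a = sin²(α+φ) / [sin²α · sin(α−δ) · (1 + √{sin(φ+δ)sin(φ−β) / (sin(α−δ)sin(α+β))})²].
With α = 82.9°, φ = 37.1°, δ = 12.5°, β = 22.8°: K_a = 0.3817.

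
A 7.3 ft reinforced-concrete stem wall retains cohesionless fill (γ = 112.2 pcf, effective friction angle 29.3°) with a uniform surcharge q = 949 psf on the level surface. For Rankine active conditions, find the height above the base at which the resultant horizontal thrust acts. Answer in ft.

K_a = 0.3428.
Triangular part P₁ = ½K_aγH² = 1025 at H/3 = 2.433 ft; rectangular part P₂ = K_a q H = 2375 at H/2 = 3.650 ft.
ȳ = (P₁·2.433 + P₂·3.650)/(P₁+P₂) = 3.283 ft.

3.28 ft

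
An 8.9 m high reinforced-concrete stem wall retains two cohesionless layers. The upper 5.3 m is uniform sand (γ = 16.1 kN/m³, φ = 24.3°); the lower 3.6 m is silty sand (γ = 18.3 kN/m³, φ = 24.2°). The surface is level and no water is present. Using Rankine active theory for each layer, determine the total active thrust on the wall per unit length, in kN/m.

K_a1 = tan²(45°−24.3°/2) = 0.4169; K_a2 = tan²(45°−24.2°/2) = 0.4185.
Layer 1: σ at base = K_a1 γ₁ h₁ = 35.58 kPa; P₁ = ½×35.58×5.3 = 94.28.
Layer 2: σ_v at top = γ₁h₁ = 85.33; σ_h top = K_a2×85.33 = 35.71; σ_h base = K_a2×(85.33+18.3×3.6) = 63.28.
P₂ = ½(35.71+63.28)×3.6 = 178.2. Total P_a = 94.28+178.2 = 272.5 kN/m.

272 kN/m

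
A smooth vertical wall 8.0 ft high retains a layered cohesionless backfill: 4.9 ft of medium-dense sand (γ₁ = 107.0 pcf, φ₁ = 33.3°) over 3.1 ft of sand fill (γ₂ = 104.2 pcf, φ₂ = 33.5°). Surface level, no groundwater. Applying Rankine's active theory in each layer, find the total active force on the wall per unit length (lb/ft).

K_a1 = tan²(45°−33.3°/2) = 0.2911; K_a2 = tan²(45°−33.5°/2) = 0.2887.
Layer 1: σ at base = K_a1 γ₁ h₁ = 152.6 psf; P₁ = ½×152.6×4.9 = 374.0.
Layer 2: σ_v at top = γ₁h₁ = 524.3; σ_h top = K_a2×524.3 = 151.4; σ_h base = K_a2×(524.3+104.2×3.1) = 244.6.
P₂ = ½(151.4+244.6)×3.1 = 613.8. Total P_a = 374.0+613.8 = 987.8 lb/ft.

988 lb/ft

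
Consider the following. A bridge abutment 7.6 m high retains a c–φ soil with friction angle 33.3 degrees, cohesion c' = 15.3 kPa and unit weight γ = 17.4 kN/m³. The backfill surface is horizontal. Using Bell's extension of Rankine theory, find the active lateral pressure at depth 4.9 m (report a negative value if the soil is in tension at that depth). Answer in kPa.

K_a = (1 − sin φ)/(1 + sin φ) = 0.2911.
σ_a = K_a γ z − 2c√K_a = 0.2911×17.4×4.9 − 2×15.3×0.5396 = 8.311 kPa.

8.31 kPa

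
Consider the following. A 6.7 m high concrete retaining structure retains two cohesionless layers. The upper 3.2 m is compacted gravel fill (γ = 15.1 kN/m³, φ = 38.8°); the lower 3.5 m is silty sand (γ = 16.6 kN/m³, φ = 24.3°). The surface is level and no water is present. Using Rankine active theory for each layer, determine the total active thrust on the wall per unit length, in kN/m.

K_a1 = tan²(45°−38.8°/2) = 0.2296; K_a2 = tan²(45°−24.3°/2) = 0.4169.
Layer 1: σ at base = K_a1 γ₁ h₁ = 11.09 kPa; P₁ = ½×11.09×3.2 = 17.75.
Layer 2: σ_v at top = γ₁h₁ = 48.32; σ_h top = K_a2×48.32 = 20.15; σ_h base = K_a2×(48.32+16.6×3.5) = 44.37.
P₂ = ½(20.15+44.37)×3.5 = 112.9. Total P_a = 17.75+112.9 = 130.6 kN/m.

131 kN/m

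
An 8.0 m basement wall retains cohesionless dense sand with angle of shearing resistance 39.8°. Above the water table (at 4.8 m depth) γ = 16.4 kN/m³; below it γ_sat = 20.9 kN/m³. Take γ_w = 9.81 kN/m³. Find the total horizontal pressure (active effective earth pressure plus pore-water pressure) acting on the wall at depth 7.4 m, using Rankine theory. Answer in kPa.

49.1 kPa

K_a = (1 − sin φ)/(1 + sin φ) = 0.2194.
γ' = 20.9 − 9.81 = 11.09 kN/m³.
Effective vertical stress at 7.4 m: σ'_v = 16.4×4.8 + 11.09×2.60 = 107.6 kPa.
σ'_h = K_a σ'_v = 0.2194 × 107.6 = 23.60 kPa; u = γ_w × 2.60 = 25.51 kPa.
Total σ_h = 23.60 + 25.51 = 49.11 kPa.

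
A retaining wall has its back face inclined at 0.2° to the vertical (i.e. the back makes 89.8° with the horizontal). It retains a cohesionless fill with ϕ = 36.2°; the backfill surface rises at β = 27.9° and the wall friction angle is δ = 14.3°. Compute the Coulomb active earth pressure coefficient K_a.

K_a = sin²(α+φ) / [sin²α · sin(α−δ) · (1 + √{sin(φ+δ)sin(φ−β) / (sin(α−δ)sin(α+β))})²].
With α = 89.8°, φ = 36.2°, δ = 14.3°, β = 27.9°: K_a = 0.3653.

0.365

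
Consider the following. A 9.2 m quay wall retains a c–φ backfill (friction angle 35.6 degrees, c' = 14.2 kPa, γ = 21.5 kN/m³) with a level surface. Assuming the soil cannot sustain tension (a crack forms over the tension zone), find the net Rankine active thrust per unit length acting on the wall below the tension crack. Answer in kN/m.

K_a = 0.2641; √K_a = 0.5139.
Tension-crack depth z_c = 2c/(γ√K_a) = 2×14.2/(21.5×0.5139) = 2.570 m.
σ_a at base = K_a γ H − 2c√K_a = 0.2641×21.5×9.2 − 2×14.2×0.5139 = 37.65 kPa.
P_a = ½ × 37.65 × (H − z_c) = 0.5×37.65×6.630 = 124.8 kN/m.

125 kN/m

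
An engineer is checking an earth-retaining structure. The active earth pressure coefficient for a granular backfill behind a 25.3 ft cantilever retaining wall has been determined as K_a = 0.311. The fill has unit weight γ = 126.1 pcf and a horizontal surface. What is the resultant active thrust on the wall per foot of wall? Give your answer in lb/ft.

P = ½ K_a γ H² = 0.5 × 0.311 × 126.1 × 25.3² = 12550 lb/ft.

12600 lb/ft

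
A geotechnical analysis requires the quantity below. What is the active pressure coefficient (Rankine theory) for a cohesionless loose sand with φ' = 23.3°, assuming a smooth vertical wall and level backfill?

0.433

K_a = tan²(45° − φ/2) = tan²(33.35°) = 0.4331.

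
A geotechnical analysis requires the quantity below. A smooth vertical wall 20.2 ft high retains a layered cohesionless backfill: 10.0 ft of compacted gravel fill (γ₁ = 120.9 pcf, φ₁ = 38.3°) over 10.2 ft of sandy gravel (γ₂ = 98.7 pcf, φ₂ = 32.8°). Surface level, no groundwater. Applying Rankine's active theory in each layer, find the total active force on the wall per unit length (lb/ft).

K_a1 = tan²(45°−38.3°/2) = 0.2347; K_a2 = tan²(45°−32.8°/2) = 0.2973.
Layer 1: σ at base = K_a1 γ₁ h₁ = 283.8 psf; P₁ = ½×283.8×10.0 = 1419.
Layer 2: σ_v at top = γ₁h₁ = 1209; σ_h top = K_a2×1209 = 359.4; σ_h base = K_a2×(1209+98.7×10.2) = 658.7.
P₂ = ½(359.4+658.7)×10.2 = 5192. Total P_a = 1419+5192 = 6611 lb/ft.

6610 lb/ft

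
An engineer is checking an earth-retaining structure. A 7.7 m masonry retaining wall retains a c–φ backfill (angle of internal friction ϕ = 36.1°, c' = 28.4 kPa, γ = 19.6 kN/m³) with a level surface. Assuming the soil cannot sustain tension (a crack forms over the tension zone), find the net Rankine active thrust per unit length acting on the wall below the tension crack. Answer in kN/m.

K_a = 0.2585; √K_a = 0.5084.
Tension-crack depth z_c = 2c/(γ√K_a) = 2×28.4/(19.6×0.5084) = 5.700 m.
σ_a at base = K_a γ H − 2c√K_a = 0.2585×19.6×7.7 − 2×28.4×0.5084 = 10.13 kPa.
P_a = ½ × 10.13 × (H − z_c) = 0.5×10.13×2.000 = 10.13 kN/m.

10.1 kN/m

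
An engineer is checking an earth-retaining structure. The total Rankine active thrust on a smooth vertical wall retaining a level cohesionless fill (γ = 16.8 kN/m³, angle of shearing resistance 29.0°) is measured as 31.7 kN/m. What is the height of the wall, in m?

K_a = 0.3470. P_a = ½ K_a γ H² ⇒ H = √(2P_a/(K_a γ)).
H = √(2×31.7/(0.3470×16.8)) = 3.298 m.

3.30 m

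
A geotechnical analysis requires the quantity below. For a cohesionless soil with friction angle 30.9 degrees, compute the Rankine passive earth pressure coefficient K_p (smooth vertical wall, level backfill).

K_p = (1 + sin φ)/(1 − sin φ) = tan²(45° + 30.9°/2) = 3.111.

3.11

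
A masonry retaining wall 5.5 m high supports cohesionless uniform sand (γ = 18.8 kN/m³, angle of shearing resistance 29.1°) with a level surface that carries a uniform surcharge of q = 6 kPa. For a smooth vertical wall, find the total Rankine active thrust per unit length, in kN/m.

110 kN/m

K_a = tan²(45° − φ/2) = 0.3456.
Soil triangle: ½ K_a γ H² = 0.5×0.3456×18.8×5.5² = 98.27 kN/m.
Surcharge rectangle: K_a q H = 0.3456×6×5.5 = 11.40 kN/m.
Total = 98.27 + 11.40 = 109.7 kN/m.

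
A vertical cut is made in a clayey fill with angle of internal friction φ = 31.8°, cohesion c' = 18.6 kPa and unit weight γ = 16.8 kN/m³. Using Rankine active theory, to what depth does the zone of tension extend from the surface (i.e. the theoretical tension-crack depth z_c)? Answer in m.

3.98 m

K_a = tan²(45° − 31.8°/2) = 0.3098; √K_a = 0.5566.
The active pressure is zero where K_a γ z = 2c√K_a, so z_c = 2c/(γ√K_a) = 2×18.6/(16.8×0.5566) = 3.978 m.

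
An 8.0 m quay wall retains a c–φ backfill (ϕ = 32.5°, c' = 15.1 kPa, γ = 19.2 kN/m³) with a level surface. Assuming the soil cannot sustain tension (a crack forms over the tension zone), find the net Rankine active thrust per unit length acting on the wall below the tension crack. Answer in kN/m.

K_a = 0.3010; √K_a = 0.5486.
Tension-crack depth z_c = 2c/(γ√K_a) = 2×15.1/(19.2×0.5486) = 2.867 m.
σ_a at base = K_a γ H − 2c√K_a = 0.3010×19.2×8.0 − 2×15.1×0.5486 = 29.66 kPa.
P_a = ½ × 29.66 × (H − z_c) = 0.5×29.66×5.133 = 76.13 kN/m.

76.1 kN/m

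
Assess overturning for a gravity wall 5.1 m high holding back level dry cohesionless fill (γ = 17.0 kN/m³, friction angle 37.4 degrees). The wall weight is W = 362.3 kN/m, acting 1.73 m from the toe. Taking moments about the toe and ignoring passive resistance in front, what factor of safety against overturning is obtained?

K_a = tan²(45° − 37.4°/2) = 0.2443.
P_a = ½K_aγH² = 0.5×0.2443×17.0×5.1² = 54.00 kN/m, acting at H/3 = 1.700 m above the base.
Overturning moment M_o = P_a × H/3 = 54.00 × 1.700 = 91.81.
Resisting moment M_r = W × 1.73 = 362.3 × 1.73 = 626.8.
FS_overturning = M_r/M_o = 626.8/91.81 = 6.827.

6.83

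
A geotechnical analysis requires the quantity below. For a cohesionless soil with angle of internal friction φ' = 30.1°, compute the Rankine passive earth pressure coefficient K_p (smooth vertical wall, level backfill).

3.01

K_p = (1 + sin φ)/(1 − sin φ) = tan²(45° + 30.1°/2) = 3.012.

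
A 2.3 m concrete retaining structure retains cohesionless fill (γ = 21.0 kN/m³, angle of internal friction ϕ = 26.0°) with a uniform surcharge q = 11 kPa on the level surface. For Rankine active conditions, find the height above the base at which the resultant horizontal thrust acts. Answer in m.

K_a = 0.3905.
Triangular part P₁ = ½K_aγH² = 21.69 at H/3 = 0.7667 m; rectangular part P₂ = K_a q H = 9.879 at H/2 = 1.150 m.
ȳ = (P₁·0.7667 + P₂·1.150)/(P₁+P₂) = 0.8866 m.

0.887 m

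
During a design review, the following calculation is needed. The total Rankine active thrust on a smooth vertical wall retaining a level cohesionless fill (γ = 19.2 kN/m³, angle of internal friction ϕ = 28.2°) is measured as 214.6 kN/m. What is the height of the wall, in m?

7.90 m

K_a = 0.3582. P_a = ½ K_a γ H² ⇒ H = √(2P_a/(K_a γ)).
H = √(2×214.6/(0.3582×19.2)) = 7.900 m.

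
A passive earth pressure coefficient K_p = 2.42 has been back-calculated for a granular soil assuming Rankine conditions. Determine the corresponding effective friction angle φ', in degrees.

K_p = (1+sin φ)/(1−sin φ) ⇒ sin φ = (K_p − 1)/(K_p + 1) = 0.4152.
φ = arcsin(0.4152) = 24.53°.

24.5°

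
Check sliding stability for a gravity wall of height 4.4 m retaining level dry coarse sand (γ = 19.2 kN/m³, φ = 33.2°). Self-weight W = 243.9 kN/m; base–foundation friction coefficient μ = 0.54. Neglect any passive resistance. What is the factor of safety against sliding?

2.42

K_a = tan²(45° − 33.2°/2) = 0.2924.
P_a = ½K_aγH² = 0.5×0.2924×19.2×4.4² = 54.34 kN/m, acting at H/3 = 1.467 m above the base.
FS_sliding = μW / P_a = 0.54×243.9 / 54.34 = 2.424.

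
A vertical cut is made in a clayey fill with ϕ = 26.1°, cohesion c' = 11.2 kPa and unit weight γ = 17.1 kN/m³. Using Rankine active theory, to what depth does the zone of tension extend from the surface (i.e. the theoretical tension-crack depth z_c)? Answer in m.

K_a = tan²(45° − 26.1°/2) = 0.3889; √K_a = 0.6237.
The active pressure is zero where K_a γ z = 2c√K_a, so z_c = 2c/(γ√K_a) = 2×11.2/(17.1×0.6237) = 2.100 m.

2.10 m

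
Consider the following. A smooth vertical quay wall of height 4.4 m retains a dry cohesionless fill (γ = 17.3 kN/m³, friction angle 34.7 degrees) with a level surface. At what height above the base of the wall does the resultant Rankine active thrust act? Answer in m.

1.47 m

K_a = 0.2745.
The pressure distribution is triangular, so the resultant acts at H/3 above the base = 4.4/3 = 1.467 m.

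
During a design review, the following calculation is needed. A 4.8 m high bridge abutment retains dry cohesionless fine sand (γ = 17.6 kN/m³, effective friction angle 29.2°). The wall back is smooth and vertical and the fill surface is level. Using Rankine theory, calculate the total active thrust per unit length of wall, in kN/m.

K_a = tan²(45° − φ/2) = 0.3442.
P_a = ½ K_a γ H² = 0.5 × 0.3442 × 17.6 × 4.8² = 69.79 kN/m.

69.8 kN/m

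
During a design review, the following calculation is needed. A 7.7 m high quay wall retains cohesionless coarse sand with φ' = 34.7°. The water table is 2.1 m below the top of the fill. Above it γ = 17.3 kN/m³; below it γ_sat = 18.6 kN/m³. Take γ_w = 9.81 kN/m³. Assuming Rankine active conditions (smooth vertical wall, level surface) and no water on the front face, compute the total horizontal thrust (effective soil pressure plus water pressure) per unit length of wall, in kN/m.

258 kN/m

K_a = tan²(45° − φ/2) = 0.2745.
γ' = 18.6 − 9.81 = 8.790 kN/m³. Depth below WT = 5.6 m.
σ'_h at WT = K_a γ d_w = 9.972 kPa; at base = 9.972 + K_a γ' × 5.6 = 23.48 kPa.
P₁ (0–2.1 m) = ½×9.972×2.1 = 10.47. P₂ (2.1–7.7 m) = ½(9.972+23.48)×5.6 = 93.67.
P_w = ½ γ_w h₂² = 0.5×9.81×5.6² = 153.8. Total = 10.47+93.67+153.8 = 258.0 kN/m.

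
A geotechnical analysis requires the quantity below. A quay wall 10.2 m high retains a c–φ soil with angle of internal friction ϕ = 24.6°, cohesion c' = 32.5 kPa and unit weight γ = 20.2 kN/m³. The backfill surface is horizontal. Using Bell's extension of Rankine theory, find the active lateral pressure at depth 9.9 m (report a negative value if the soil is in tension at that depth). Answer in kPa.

40.7 kPa

K_a = (1 − sin φ)/(1 + sin φ) = 0.4121.
σ_a = K_a γ z − 2c√K_a = 0.4121×20.2×9.9 − 2×32.5×0.6420 = 40.69 kPa.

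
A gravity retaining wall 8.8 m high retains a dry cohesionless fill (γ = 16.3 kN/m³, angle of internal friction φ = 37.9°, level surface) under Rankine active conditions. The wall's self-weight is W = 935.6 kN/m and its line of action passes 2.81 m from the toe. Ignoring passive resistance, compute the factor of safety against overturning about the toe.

5.94

K_a = tan²(45° − 37.9°/2) = 0.2389.
P_a = ½K_aγH² = 0.5×0.2389×16.3×8.8² = 150.8 kN/m, acting at H/3 = 2.933 m above the base.
Overturning moment M_o = P_a × H/3 = 150.8 × 2.933 = 442.4.
Resisting moment M_r = W × 2.81 = 935.6 × 2.81 = 2629.
FS_overturning = M_r/M_o = 2629/442.4 = 5.943.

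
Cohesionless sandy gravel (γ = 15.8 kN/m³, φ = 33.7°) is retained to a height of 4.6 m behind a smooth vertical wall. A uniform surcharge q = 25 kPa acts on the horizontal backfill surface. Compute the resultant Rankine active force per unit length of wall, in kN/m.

K_a = tan²(45° − φ/2) = 0.2863.
Soil triangle: ½ K_a γ H² = 0.5×0.2863×15.8×4.6² = 47.86 kN/m.
Surcharge rectangle: K_a q H = 0.2863×25×4.6 = 32.92 kN/m.
Total = 47.86 + 32.92 = 80.78 kN/m.

80.8 kN/m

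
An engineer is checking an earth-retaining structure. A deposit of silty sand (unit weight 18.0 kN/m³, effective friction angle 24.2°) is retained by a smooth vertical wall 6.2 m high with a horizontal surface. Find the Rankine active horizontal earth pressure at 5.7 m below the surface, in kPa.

42.9 kPa

K_a = (1 − sin φ)/(1 + sin φ) = 0.4185.
σ_h = K_a γ z = 0.4185 × 18.0 × 5.7 = 42.94 kPa.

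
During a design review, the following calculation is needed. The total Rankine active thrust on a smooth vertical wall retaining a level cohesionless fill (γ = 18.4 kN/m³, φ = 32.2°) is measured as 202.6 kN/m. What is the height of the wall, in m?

8.50 m

K_a = 0.3047. P_a = ½ K_a γ H² ⇒ H = √(2P_a/(K_a γ)).
H = √(2×202.6/(0.3047×18.4)) = 8.501 m.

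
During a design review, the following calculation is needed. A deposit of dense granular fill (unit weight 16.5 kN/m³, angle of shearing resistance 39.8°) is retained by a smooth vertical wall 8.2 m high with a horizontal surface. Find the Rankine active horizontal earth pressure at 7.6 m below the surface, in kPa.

27.5 kPa

K_a = (1 − sin φ)/(1 + sin φ) = 0.2194.
σ_h = K_a γ z = 0.2194 × 16.5 × 7.6 = 27.52 kPa.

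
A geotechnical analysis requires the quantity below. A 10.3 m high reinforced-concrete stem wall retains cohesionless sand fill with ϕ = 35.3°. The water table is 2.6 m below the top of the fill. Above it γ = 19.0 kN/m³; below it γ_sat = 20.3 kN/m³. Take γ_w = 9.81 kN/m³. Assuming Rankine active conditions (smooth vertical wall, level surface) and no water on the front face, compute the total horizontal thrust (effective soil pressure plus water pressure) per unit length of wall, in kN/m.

K_a = tan²(45° − φ/2) = 0.2675.
γ' = 20.3 − 9.81 = 10.49 kN/m³. Depth below WT = 7.7 m.
σ'_h at WT = K_a γ d_w = 13.22 kPa; at base = 13.22 + K_a γ' × 7.7 = 34.83 kPa.
P₁ (0–2.6 m) = ½×13.22×2.6 = 17.18. P₂ (2.6–10.3 m) = ½(13.22+34.83)×7.7 = 185.0.
P_w = ½ γ_w h₂² = 0.5×9.81×7.7² = 290.8. Total = 17.18+185.0+290.8 = 493.0 kN/m.

493 kN/m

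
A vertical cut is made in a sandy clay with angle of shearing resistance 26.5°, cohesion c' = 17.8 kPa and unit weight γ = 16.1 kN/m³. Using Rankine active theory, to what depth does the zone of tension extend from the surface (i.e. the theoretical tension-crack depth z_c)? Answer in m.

3.57 m

K_a = tan²(45° − 26.5°/2) = 0.3829; √K_a = 0.6188.
The active pressure is zero where K_a γ z = 2c√K_a, so z_c = 2c/(γ√K_a) = 2×17.8/(16.1×0.6188) = 3.573 m.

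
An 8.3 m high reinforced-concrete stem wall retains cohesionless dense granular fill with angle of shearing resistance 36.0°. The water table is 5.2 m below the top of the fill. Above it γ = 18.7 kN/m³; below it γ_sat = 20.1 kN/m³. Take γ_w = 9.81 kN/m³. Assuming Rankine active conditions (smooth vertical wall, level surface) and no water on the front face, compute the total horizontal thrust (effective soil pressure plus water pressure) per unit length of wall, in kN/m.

204 kN/m

K_a = tan²(45° − φ/2) = 0.2596.
γ' = 20.1 − 9.81 = 10.29 kN/m³. Depth below WT = 3.1 m.
σ'_h at WT = K_a γ d_w = 25.25 kPa; at base = 25.25 + K_a γ' × 3.1 = 33.53 kPa.
P₁ (0–5.2 m) = ½×25.25×5.2 = 65.64. P₂ (5.2–8.3 m) = ½(25.25+33.53)×3.1 = 91.10.
P_w = ½ γ_w h₂² = 0.5×9.81×3.1² = 47.14. Total = 65.64+91.10+47.14 = 203.9 kN/m.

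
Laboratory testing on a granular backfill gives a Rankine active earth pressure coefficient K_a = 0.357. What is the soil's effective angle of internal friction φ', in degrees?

28.3°

K_a = tan²(45° − φ/2) ⇒ 45° − φ/2 = arctan(√0.357) = 30.86°.
φ = 2(45° − 30.86°) = 28.28°.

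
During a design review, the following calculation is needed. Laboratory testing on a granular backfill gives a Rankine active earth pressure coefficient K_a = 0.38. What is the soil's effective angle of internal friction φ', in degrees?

K_a = tan²(45° − φ/2) ⇒ 45° − φ/2 = arctan(√0.38) = 31.65°.
φ = 2(45° − 31.65°) = 26.70°.

26.7°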